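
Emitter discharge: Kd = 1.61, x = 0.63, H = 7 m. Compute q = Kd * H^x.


q = Kd * H^x = 1.61 * 7^0.63 = 1.61 * 3.407311

5.4858 L/h


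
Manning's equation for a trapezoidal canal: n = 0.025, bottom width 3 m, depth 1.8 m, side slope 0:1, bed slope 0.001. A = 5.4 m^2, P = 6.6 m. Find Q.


R = A/P = 5.4/6.6 = 0.818182
Q = (1/0.025) * 5.4 * 0.818182^(2/3) * 0.001^0.5

5.9752 m^3/s


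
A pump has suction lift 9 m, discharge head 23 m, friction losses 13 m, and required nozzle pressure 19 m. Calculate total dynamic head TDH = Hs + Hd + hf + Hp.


TDH = Hs + Hd + hf + Hp = 9 + 23 + 13 + 19 = 64

64 m


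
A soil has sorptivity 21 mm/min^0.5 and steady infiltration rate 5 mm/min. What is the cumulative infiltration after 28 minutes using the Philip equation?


F = S*sqrt(t) + A*t
F = 21*sqrt(28) + 5*28
F = 21*5.291503 + 140

251.1216 mm


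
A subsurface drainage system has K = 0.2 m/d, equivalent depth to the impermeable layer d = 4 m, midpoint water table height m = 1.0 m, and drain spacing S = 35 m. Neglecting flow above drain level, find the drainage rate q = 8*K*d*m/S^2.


q = 8*K*d*m/S^2
q = 8*0.2*4*1.0/35^2
q = 6.4000 / 1225

0.0052 m/d


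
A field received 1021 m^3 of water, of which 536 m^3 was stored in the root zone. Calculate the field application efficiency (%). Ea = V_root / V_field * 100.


Ea = V_root / V_field * 100 = 536 / 1021 * 100 = 52.4976%

52.4976 %


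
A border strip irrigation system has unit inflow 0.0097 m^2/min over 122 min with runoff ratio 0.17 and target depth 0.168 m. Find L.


L = q*t/((1+r)*Z)
L = 0.0097*122/((1+0.17)*0.168)
L = 1.1834/0.19656

6.0206 m


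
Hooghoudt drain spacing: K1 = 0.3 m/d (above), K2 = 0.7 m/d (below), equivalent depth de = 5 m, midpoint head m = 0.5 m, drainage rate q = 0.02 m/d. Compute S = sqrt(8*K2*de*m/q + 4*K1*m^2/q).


S^2 = 8*K2*de*m/q + 4*K1*m^2/q
S^2 = 8*0.7*5*0.5/0.02 + 4*0.3*0.5^2/0.02
S = sqrt(715.0000)

26.7395 m


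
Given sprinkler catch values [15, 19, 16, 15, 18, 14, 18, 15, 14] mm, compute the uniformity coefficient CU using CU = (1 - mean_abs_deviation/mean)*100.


mean = 16.000000 mm
MAD = 1.555556 mm
CU = (1 - 1.555556/16.000000)*100

90.2778 %


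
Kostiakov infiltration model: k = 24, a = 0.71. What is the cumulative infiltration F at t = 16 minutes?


F = k * t^a = 24 * 16^0.71
F = 24 * 7.160201

171.8448 mm


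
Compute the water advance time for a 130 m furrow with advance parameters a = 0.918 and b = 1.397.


t = (L/a)^(1/b)
t = (130/0.918)^(1/1.397)
t = 141.612200^(1/1.397)

34.6577 min


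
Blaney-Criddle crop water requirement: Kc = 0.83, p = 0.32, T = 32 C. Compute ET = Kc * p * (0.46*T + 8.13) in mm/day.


ET = Kc * p * (0.46*T + 8.13)
ET = 0.83 * 0.32 * (0.46*32 + 8.13)
ET = 0.83 * 0.32 * 22.8500

6.0690 mm/day


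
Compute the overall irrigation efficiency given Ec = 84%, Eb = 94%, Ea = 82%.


Ec = 0.84, Eb = 0.94, Ea = 0.82
E = 0.84 * 0.94 * 0.82 * 100 = 64.7472%

64.7472 %


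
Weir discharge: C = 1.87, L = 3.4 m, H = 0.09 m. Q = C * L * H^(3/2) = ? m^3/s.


Q = C * L * H^(3/2) = 1.87 * 3.4 * 0.09^1.5 = 1.87 * 3.4 * 0.027000

0.1717 m^3/s


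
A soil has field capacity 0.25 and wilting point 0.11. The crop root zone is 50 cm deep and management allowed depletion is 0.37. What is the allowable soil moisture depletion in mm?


SMD = (FC - PWP) * d * MAD * 10
SMD = (0.25 - 0.11) * 50 * 0.37 * 10
SMD = 0.1400 * 50 * 0.37 * 10

25.9000 mm


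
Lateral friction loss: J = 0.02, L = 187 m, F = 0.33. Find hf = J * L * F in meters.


hf = J * L * F = 0.02 * 187 * 0.33 = 1.2342 m

1.2342 m


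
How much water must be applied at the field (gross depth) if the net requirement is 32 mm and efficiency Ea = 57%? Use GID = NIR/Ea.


Ea = 57% = 0.57
GID = NIR / Ea = 32 / 0.57 = 56.1404 mm

56.1404 mm


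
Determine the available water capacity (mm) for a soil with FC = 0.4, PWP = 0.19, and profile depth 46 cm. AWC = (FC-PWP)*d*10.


AWC = (FC - PWP) * d * 10
AWC = (0.4 - 0.19) * 46 * 10
AWC = 0.2100 * 46 * 10

96.6000 mm


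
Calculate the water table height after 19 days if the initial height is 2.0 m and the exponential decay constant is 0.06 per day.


m = m0 * exp(-k*t)
m = 2.0 * exp(-0.06 * 19)
m = 2.0 * exp(-1.1400)

0.6396 m


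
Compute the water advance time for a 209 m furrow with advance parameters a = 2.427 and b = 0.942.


t = (L/a)^(1/b)
t = (209/2.427)^(1/0.942)
t = 86.114545^(1/0.942)

113.2978 min


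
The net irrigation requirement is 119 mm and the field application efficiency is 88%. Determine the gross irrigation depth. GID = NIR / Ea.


Ea = 88% = 0.88
GID = NIR / Ea = 119 / 0.88 = 135.2273 mm

135.2273 mm


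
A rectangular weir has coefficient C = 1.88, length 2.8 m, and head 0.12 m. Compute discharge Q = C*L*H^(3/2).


Q = C * L * H^(3/2) = 1.88 * 2.8 * 0.12^1.5 = 1.88 * 2.8 * 0.041569

0.2188 m^3/s


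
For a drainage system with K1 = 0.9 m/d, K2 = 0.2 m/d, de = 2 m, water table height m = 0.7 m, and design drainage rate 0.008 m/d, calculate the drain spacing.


S^2 = 8*K2*de*m/q + 4*K1*m^2/q
S^2 = 8*0.2*2*0.7/0.008 + 4*0.9*0.7^2/0.008
S = sqrt(500.5000)

22.3719 m


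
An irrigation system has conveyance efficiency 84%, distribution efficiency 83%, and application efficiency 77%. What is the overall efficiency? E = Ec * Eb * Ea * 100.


Ec = 0.84, Eb = 0.83, Ea = 0.77
E = 0.84 * 0.83 * 0.77 * 100 = 53.6844%

53.6844 %


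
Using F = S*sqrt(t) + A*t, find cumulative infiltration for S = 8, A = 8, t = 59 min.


F = S*sqrt(t) + A*t
F = 8*sqrt(59) + 8*59
F = 8*7.681146 + 472

533.4492 mm


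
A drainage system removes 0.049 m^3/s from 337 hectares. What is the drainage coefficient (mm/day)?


DC = Q * 86400 / (A * 10000) * 1000
DC = 0.049 * 86400 / (337 * 10000) * 1000
DC = 4233600.0000 / 3370000

1.2563 mm/day


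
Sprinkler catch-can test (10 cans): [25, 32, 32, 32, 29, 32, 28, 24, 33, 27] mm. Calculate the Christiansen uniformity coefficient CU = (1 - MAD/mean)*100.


mean = 29.400000 mm
MAD = 2.800000 mm
CU = (1 - 2.800000/29.400000)*100

90.4762 %


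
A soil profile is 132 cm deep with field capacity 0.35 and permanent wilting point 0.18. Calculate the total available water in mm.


AWC = (FC - PWP) * d * 10
AWC = (0.35 - 0.18) * 132 * 10
AWC = 0.1700 * 132 * 10

224.4000 mm


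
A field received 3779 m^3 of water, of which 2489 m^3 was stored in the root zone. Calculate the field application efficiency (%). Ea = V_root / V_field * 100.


Ea = V_root / V_field * 100 = 2489 / 3779 * 100 = 65.8640%

65.8640 %


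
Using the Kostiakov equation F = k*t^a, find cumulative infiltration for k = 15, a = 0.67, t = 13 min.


F = k * t^a = 15 * 13^0.67
F = 15 * 5.576248

83.6437 mm


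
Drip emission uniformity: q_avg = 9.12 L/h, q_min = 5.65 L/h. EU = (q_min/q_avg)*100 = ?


EU = (q_min/q_avg)*100 = (5.65/9.12)*100 = 61.9518%

61.9518 %


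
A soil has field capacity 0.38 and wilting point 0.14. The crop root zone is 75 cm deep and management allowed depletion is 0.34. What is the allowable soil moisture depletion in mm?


SMD = (FC - PWP) * d * MAD * 10
SMD = (0.38 - 0.14) * 75 * 0.34 * 10
SMD = 0.2400 * 75 * 0.34 * 10

61.2000 mm


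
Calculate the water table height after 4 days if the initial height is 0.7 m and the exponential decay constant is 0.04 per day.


m = m0 * exp(-k*t)
m = 0.7 * exp(-0.04 * 4)
m = 0.7 * exp(-0.1600)

0.5965 m


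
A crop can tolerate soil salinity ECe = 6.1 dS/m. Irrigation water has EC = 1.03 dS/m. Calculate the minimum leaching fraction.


LR = ECiw / (5*ECe - ECiw)
LR = 1.03 / (5*6.1 - 1.03)
LR = 1.03 / 29.4700

0.0350


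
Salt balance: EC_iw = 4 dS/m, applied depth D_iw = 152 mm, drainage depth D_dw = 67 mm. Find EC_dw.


EC_dw = EC_iw * D_iw / D_dw
EC_dw = 4 * 152 / 67
EC_dw = 608 / 67

9.0746 dS/m


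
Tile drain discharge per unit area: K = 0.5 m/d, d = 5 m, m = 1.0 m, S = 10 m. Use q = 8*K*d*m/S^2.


q = 8*K*d*m/S^2
q = 8*0.5*5*1.0/10^2
q = 20.0000 / 100

0.2000 m/d


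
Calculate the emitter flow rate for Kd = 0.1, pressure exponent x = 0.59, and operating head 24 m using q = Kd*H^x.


q = Kd * H^x = 0.1 * 24^0.59 = 0.1 * 6.521157

0.6521 L/h


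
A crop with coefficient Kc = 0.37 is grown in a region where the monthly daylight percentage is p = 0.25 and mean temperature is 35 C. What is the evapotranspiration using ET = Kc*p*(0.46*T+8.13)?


ET = Kc * p * (0.46*T + 8.13)
ET = 0.37 * 0.25 * (0.46*35 + 8.13)
ET = 0.37 * 0.25 * 24.2300

2.2413 mm/day


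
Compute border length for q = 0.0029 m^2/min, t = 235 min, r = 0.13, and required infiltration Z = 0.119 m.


L = q*t/((1+r)*Z)
L = 0.0029*235/((1+0.13)*0.119)
L = 0.6815/0.13447

5.0680 m


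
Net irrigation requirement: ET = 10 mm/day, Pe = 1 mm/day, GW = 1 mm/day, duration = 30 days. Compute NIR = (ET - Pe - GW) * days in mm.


Daily deficit = ET - Pe - GW = 10 - 1 - 1 = 8 mm/day
NIR = 8 * 30 = 240 mm

240.0000 mm


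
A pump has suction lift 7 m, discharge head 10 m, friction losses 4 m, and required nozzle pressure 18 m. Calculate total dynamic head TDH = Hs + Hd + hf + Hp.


TDH = Hs + Hd + hf + Hp = 7 + 10 + 4 + 18 = 39

39 m


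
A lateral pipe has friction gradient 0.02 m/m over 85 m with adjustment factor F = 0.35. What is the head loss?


hf = J * L * F = 0.02 * 85 * 0.35 = 0.5950 m

0.5950 m


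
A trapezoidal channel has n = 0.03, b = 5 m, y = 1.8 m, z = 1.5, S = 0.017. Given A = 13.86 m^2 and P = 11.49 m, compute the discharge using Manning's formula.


R = A/P = 13.86/11.49 = 1.206266
Q = (1/0.03) * 13.86 * 1.206266^(2/3) * 0.017^0.5

68.2593 m^3/s


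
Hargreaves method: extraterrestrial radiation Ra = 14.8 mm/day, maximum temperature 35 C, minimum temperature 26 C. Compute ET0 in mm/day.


Tmean = (Tmax + Tmin)/2 = (35 + 26)/2 = 30.5
ET0 = 0.0023 * 14.8 * (30.5 + 17.8) * sqrt(35 - 26)
ET0 = 0.0023 * 14.8 * 48.3 * 3.000000

4.9324 mm/day


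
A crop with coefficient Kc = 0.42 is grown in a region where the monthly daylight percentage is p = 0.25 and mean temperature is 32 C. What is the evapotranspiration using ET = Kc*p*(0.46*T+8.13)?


ET = Kc * p * (0.46*T + 8.13)
ET = 0.42 * 0.25 * (0.46*32 + 8.13)
ET = 0.42 * 0.25 * 22.8500

2.3992 mm/day


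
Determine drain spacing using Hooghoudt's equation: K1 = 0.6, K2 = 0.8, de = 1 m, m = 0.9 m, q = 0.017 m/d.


S^2 = 8*K2*de*m/q + 4*K1*m^2/q
S^2 = 8*0.8*1*0.9/0.017 + 4*0.6*0.9^2/0.017
S = sqrt(453.1765)

21.2879 m


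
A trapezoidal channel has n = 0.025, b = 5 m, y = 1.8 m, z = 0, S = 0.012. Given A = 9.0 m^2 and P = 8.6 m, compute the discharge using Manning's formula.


R = A/P = 9.0/8.6 = 1.046512
Q = (1/0.025) * 9.0 * 1.046512^(2/3) * 0.012^0.5

40.6496 m^3/s


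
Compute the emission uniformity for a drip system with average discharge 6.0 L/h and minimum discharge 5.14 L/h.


EU = (q_min/q_avg)*100 = (5.14/6.0)*100 = 85.6667%

85.6667 %


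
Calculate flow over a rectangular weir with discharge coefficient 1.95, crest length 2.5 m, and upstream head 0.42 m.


Q = C * L * H^(3/2) = 1.95 * 2.5 * 0.42^1.5 = 1.95 * 2.5 * 0.272191

1.3269 m^3/s


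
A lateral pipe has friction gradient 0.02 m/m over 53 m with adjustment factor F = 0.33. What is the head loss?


hf = J * L * F = 0.02 * 53 * 0.33 = 0.3498 m

0.3498 m


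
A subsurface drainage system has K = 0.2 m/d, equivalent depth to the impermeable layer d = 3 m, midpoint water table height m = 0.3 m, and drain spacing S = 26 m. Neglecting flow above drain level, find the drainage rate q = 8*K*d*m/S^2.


q = 8*K*d*m/S^2
q = 8*0.2*3*0.3/26^2
q = 1.4400 / 676

0.0021 m/d


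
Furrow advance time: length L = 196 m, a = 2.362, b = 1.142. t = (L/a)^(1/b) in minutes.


t = (L/a)^(1/b)
t = (196/2.362)^(1/1.142)
t = 82.980525^(1/1.142)

47.9032 min


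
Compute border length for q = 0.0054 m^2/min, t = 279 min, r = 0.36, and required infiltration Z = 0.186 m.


L = q*t/((1+r)*Z)
L = 0.0054*279/((1+0.36)*0.186)
L = 1.5066/0.25296

5.9559 m


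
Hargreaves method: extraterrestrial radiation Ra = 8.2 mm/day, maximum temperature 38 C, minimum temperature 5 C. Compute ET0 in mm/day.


Tmean = (Tmax + Tmin)/2 = (38 + 5)/2 = 21.5
ET0 = 0.0023 * 8.2 * (21.5 + 17.8) * sqrt(38 - 5)
ET0 = 0.0023 * 8.2 * 39.3 * 5.744563

4.2579 mm/day


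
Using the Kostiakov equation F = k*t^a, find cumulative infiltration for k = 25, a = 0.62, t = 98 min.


F = k * t^a = 25 * 98^0.62
F = 25 * 17.161695

429.0424 mm


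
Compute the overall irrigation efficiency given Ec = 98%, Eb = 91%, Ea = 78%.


Ec = 0.98, Eb = 0.91, Ea = 0.78
E = 0.98 * 0.91 * 0.78 * 100 = 69.5604%

69.5604 %


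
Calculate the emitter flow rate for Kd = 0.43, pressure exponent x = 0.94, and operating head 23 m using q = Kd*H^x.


q = Kd * H^x = 0.43 * 23^0.94 = 0.43 * 19.055667

8.1939 L/h


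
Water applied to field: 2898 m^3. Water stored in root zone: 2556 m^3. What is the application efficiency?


Ea = V_root / V_field * 100 = 2556 / 2898 * 100 = 88.1988%

88.1988 %


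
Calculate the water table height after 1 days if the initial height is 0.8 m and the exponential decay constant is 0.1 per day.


m = m0 * exp(-k*t)
m = 0.8 * exp(-0.1 * 1)
m = 0.8 * exp(-0.1000)

0.7239 m


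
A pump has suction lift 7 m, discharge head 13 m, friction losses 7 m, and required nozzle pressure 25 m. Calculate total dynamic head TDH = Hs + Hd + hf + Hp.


TDH = Hs + Hd + hf + Hp = 7 + 13 + 7 + 25 = 52

52 m


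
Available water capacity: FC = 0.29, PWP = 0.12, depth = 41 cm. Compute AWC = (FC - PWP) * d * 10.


AWC = (FC - PWP) * d * 10
AWC = (0.29 - 0.12) * 41 * 10
AWC = 0.1700 * 41 * 10

69.7000 mm


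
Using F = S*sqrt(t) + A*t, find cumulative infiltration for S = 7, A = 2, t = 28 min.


F = S*sqrt(t) + A*t
F = 7*sqrt(28) + 2*28
F = 7*5.291503 + 56

93.0405 mm


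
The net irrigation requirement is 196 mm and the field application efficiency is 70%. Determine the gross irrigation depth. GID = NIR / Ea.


Ea = 70% = 0.7
GID = NIR / Ea = 196 / 0.7 = 280.0000 mm

280.0000 mm


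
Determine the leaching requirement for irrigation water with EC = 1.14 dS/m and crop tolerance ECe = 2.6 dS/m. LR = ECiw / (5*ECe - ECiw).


LR = ECiw / (5*ECe - ECiw)
LR = 1.14 / (5*2.6 - 1.14)
LR = 1.14 / 11.8600

0.0961


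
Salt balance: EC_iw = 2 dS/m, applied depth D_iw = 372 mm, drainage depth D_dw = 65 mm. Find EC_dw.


EC_dw = EC_iw * D_iw / D_dw
EC_dw = 2 * 372 / 65
EC_dw = 744 / 65

11.4462 dS/m


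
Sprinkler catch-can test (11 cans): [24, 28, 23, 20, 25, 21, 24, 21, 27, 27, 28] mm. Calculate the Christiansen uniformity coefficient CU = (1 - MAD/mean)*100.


mean = 24.363636 mm
MAD = 2.396694 mm
CU = (1 - 2.396694/24.363636)*100

90.1628 %


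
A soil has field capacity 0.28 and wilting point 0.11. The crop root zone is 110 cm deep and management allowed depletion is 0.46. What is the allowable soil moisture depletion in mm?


SMD = (FC - PWP) * d * MAD * 10
SMD = (0.28 - 0.11) * 110 * 0.46 * 10
SMD = 0.1700 * 110 * 0.46 * 10

86.0200 mm


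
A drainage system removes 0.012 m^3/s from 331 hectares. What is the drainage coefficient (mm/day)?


DC = Q * 86400 / (A * 10000) * 1000
DC = 0.012 * 86400 / (331 * 10000) * 1000
DC = 1036800.0000 / 3310000

0.3132 mm/day


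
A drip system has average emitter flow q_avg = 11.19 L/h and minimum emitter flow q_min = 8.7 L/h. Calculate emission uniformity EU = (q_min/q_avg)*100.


EU = (q_min/q_avg)*100 = (8.7/11.19)*100 = 77.7480%

77.7480 %


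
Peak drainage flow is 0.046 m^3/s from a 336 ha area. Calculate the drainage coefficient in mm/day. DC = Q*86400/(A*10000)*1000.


DC = Q * 86400 / (A * 10000) * 1000
DC = 0.046 * 86400 / (336 * 10000) * 1000
DC = 3974400.0000 / 3360000

1.1829 mm/day


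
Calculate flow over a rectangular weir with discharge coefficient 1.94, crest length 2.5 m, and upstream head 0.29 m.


Q = C * L * H^(3/2) = 1.94 * 2.5 * 0.29^1.5 = 1.94 * 2.5 * 0.156170

0.7574 m^3/s


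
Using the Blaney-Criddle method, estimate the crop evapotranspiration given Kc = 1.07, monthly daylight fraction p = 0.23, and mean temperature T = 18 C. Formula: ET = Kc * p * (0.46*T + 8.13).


ET = Kc * p * (0.46*T + 8.13)
ET = 1.07 * 0.23 * (0.46*18 + 8.13)
ET = 1.07 * 0.23 * 16.4100

4.0385 mm/day


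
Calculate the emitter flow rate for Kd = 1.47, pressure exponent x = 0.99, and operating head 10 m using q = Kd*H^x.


q = Kd * H^x = 1.47 * 10^0.99 = 1.47 * 9.772372

14.3654 L/h


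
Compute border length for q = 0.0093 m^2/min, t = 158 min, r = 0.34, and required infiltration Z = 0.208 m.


L = q*t/((1+r)*Z)
L = 0.0093*158/((1+0.34)*0.208)
L = 1.4694/0.27872

5.2720 m


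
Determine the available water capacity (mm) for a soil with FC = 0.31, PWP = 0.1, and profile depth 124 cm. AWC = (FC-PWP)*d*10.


AWC = (FC - PWP) * d * 10
AWC = (0.31 - 0.1) * 124 * 10
AWC = 0.2100 * 124 * 10

260.4000 mm


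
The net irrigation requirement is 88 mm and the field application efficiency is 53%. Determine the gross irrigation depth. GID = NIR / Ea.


Ea = 53% = 0.53
GID = NIR / Ea = 88 / 0.53 = 166.0377 mm

166.0377 mm


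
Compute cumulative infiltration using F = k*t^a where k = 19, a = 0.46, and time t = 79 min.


F = k * t^a = 19 * 79^0.46
F = 19 * 7.462914

141.7954 mm


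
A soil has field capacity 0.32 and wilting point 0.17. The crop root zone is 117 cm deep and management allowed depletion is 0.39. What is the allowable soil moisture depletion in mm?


SMD = (FC - PWP) * d * MAD * 10
SMD = (0.32 - 0.17) * 117 * 0.39 * 10
SMD = 0.1500 * 117 * 0.39 * 10

68.4450 mm


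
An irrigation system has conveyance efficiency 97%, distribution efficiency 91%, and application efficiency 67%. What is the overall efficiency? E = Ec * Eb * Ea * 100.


Ec = 0.97, Eb = 0.91, Ea = 0.67
E = 0.97 * 0.91 * 0.67 * 100 = 59.1409%

59.1409 %


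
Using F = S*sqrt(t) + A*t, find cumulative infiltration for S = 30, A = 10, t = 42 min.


F = S*sqrt(t) + A*t
F = 30*sqrt(42) + 10*42
F = 30*6.480741 + 420

614.4222 mm


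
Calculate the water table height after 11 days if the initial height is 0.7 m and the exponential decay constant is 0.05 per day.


m = m0 * exp(-k*t)
m = 0.7 * exp(-0.05 * 11)
m = 0.7 * exp(-0.5500)

0.4039 m


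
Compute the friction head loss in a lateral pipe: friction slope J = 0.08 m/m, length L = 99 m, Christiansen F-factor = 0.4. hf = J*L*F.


hf = J * L * F = 0.08 * 99 * 0.4 = 3.1680 m

3.1680 m


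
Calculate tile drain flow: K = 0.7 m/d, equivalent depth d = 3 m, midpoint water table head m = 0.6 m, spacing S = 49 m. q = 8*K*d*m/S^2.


q = 8*K*d*m/S^2
q = 8*0.7*3*0.6/49^2
q = 10.0800 / 2401

0.0042 m/d


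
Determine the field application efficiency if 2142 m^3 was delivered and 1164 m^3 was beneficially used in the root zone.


Ea = V_root / V_field * 100 = 1164 / 2142 * 100 = 54.3417%

54.3417 %


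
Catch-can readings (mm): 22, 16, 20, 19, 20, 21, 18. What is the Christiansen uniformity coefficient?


mean = 19.428571 mm
MAD = 1.510204 mm
CU = (1 - 1.510204/19.428571)*100

92.2269 %


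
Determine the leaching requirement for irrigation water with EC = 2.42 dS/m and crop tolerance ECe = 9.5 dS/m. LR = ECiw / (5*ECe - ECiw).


LR = ECiw / (5*ECe - ECiw)
LR = 2.42 / (5*9.5 - 2.42)
LR = 2.42 / 45.0800

0.0537


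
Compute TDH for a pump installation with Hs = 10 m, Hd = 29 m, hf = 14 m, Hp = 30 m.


TDH = Hs + Hd + hf + Hp = 10 + 29 + 14 + 30 = 83

83 m


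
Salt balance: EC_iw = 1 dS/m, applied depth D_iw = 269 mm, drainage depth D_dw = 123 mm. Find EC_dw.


EC_dw = EC_iw * D_iw / D_dw
EC_dw = 1 * 269 / 123
EC_dw = 269 / 123

2.1870 dS/m


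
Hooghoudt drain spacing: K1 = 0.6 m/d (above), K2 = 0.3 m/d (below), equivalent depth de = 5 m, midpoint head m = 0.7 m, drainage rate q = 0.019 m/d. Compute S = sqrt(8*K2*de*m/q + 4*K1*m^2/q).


S^2 = 8*K2*de*m/q + 4*K1*m^2/q
S^2 = 8*0.3*5*0.7/0.019 + 4*0.6*0.7^2/0.019
S = sqrt(504.0000)

22.4499 m


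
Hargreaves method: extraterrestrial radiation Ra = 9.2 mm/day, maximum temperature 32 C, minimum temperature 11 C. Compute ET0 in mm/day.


Tmean = (Tmax + Tmin)/2 = (32 + 11)/2 = 21.5
ET0 = 0.0023 * 9.2 * (21.5 + 17.8) * sqrt(32 - 11)
ET0 = 0.0023 * 9.2 * 39.3 * 4.582576

3.8108 mm/day


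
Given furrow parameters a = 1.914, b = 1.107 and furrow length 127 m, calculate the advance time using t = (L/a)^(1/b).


t = (L/a)^(1/b)
t = (127/1.914)^(1/1.107)
t = 66.353187^(1/1.107)

44.2349 min


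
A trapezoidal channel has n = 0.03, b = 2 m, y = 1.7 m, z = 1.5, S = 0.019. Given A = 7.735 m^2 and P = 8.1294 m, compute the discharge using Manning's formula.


R = A/P = 7.735/8.1294 = 0.951485
Q = (1/0.03) * 7.735 * 0.951485^(2/3) * 0.019^0.5

34.3809 m^3/s


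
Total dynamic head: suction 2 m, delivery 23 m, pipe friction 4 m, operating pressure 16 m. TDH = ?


TDH = Hs + Hd + hf + Hp = 2 + 23 + 4 + 16 = 45

45 m


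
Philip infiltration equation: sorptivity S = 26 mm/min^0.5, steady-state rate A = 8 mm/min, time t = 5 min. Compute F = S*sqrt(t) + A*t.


F = S*sqrt(t) + A*t
F = 26*sqrt(5) + 8*5
F = 26*2.236068 + 40

98.1378 mm


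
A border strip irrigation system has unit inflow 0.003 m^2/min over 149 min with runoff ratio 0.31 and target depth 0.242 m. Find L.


L = q*t/((1+r)*Z)
L = 0.003*149/((1+0.31)*0.242)
L = 0.447/0.31702

1.4100 m


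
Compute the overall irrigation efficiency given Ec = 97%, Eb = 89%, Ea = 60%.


Ec = 0.97, Eb = 0.89, Ea = 0.6
E = 0.97 * 0.89 * 0.6 * 100 = 51.7980%

51.7980 %


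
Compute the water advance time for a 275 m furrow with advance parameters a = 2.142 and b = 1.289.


t = (L/a)^(1/b)
t = (275/2.142)^(1/1.289)
t = 128.384687^(1/1.289)

43.2289 min


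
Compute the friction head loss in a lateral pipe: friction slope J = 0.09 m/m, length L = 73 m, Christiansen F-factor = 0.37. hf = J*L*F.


hf = J * L * F = 0.09 * 73 * 0.37 = 2.4309 m

2.4309 m


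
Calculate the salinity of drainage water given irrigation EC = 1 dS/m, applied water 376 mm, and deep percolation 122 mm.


EC_dw = EC_iw * D_iw / D_dw
EC_dw = 1 * 376 / 122
EC_dw = 376 / 122

3.0820 dS/m


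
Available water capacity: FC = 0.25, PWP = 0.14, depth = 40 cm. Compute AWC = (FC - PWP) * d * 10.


AWC = (FC - PWP) * d * 10
AWC = (0.25 - 0.14) * 40 * 10
AWC = 0.1100 * 40 * 10

44.0000 mm


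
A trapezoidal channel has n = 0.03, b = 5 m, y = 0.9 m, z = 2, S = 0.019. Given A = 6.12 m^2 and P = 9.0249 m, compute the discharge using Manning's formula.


R = A/P = 6.12/9.0249 = 0.678124
Q = (1/0.03) * 6.12 * 0.678124^(2/3) * 0.019^0.5

21.7043 m^3/s


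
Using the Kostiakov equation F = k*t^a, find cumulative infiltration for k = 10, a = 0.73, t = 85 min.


F = k * t^a = 10 * 85^0.73
F = 10 * 25.613906

256.1391 mm


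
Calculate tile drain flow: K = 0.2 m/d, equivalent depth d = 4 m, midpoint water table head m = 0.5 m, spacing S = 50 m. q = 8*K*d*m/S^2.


q = 8*K*d*m/S^2
q = 8*0.2*4*0.5/50^2
q = 3.2000 / 2500

0.0013 m/d


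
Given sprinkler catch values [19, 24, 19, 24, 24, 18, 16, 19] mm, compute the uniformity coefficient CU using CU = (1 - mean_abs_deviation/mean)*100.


mean = 20.375000 mm
MAD = 2.718750 mm
CU = (1 - 2.718750/20.375000)*100

86.6564 %


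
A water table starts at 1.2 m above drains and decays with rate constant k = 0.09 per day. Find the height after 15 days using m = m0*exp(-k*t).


m = m0 * exp(-k*t)
m = 1.2 * exp(-0.09 * 15)
m = 1.2 * exp(-1.3500)

0.3111 m


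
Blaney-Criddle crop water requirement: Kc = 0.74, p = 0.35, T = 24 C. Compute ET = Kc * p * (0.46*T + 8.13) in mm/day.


ET = Kc * p * (0.46*T + 8.13)
ET = 0.74 * 0.35 * (0.46*24 + 8.13)
ET = 0.74 * 0.35 * 19.1700

4.9650 mm/day


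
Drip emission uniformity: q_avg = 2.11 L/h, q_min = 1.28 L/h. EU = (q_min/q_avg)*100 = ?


EU = (q_min/q_avg)*100 = (1.28/2.11)*100 = 60.6635%

60.6635 %


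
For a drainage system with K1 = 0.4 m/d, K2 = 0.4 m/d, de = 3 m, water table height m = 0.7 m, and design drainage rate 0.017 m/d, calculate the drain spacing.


S^2 = 8*K2*de*m/q + 4*K1*m^2/q
S^2 = 8*0.4*3*0.7/0.017 + 4*0.4*0.7^2/0.017
S = sqrt(441.4118)

21.0098 m


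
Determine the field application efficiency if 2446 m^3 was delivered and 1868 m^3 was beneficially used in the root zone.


Ea = V_root / V_field * 100 = 1868 / 2446 * 100 = 76.3696%

76.3696 %


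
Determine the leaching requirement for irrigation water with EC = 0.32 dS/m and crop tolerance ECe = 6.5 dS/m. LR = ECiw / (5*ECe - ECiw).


LR = ECiw / (5*ECe - ECiw)
LR = 0.32 / (5*6.5 - 0.32)
LR = 0.32 / 32.1800

0.0099


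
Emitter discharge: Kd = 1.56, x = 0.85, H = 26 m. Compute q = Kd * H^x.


q = Kd * H^x = 1.56 * 26^0.85 = 1.56 * 15.948776

24.8801 L/h


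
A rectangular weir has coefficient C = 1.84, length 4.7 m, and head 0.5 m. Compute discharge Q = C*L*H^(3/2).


Q = C * L * H^(3/2) = 1.84 * 4.7 * 0.5^1.5 = 1.84 * 4.7 * 0.353553

3.0575 m^3/s


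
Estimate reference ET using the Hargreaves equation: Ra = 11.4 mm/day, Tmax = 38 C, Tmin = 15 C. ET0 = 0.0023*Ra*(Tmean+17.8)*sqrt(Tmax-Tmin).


Tmean = (Tmax + Tmin)/2 = (38 + 15)/2 = 26.5
ET0 = 0.0023 * 11.4 * (26.5 + 17.8) * sqrt(38 - 15)
ET0 = 0.0023 * 11.4 * 44.3 * 4.795832

5.5706 mm/day


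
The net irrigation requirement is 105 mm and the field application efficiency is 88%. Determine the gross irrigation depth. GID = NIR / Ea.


Ea = 88% = 0.88
GID = NIR / Ea = 105 / 0.88 = 119.3182 mm

119.3182 mm


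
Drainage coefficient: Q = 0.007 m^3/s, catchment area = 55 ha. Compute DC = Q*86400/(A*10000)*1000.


DC = Q * 86400 / (A * 10000) * 1000
DC = 0.007 * 86400 / (55 * 10000) * 1000
DC = 604800.0000 / 550000

1.0996 mm/day


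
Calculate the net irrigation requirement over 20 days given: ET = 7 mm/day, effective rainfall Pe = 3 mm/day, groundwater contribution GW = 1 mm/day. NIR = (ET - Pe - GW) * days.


Daily deficit = ET - Pe - GW = 7 - 3 - 1 = 3 mm/day
NIR = 3 * 20 = 60 mm

60.0000 mm


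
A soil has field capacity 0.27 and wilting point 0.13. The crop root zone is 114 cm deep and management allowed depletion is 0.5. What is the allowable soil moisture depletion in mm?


SMD = (FC - PWP) * d * MAD * 10
SMD = (0.27 - 0.13) * 114 * 0.5 * 10
SMD = 0.1400 * 114 * 0.5 * 10

79.8000 mm


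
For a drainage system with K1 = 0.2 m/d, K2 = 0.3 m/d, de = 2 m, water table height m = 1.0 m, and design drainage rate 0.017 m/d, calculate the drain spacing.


S^2 = 8*K2*de*m/q + 4*K1*m^2/q
S^2 = 8*0.3*2*1.0/0.017 + 4*0.2*1.0^2/0.017
S = sqrt(329.4118)

18.1497 m


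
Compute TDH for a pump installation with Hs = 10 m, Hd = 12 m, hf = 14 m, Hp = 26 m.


TDH = Hs + Hd + hf + Hp = 10 + 12 + 14 + 26 = 62

62 m


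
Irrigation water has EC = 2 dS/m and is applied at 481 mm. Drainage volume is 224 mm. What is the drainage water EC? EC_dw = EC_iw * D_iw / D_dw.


EC_dw = EC_iw * D_iw / D_dw
EC_dw = 2 * 481 / 224
EC_dw = 962 / 224

4.2946 dS/m


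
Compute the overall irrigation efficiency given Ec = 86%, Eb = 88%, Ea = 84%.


Ec = 0.86, Eb = 0.88, Ea = 0.84
E = 0.86 * 0.88 * 0.84 * 100 = 63.5712%

63.5712 %


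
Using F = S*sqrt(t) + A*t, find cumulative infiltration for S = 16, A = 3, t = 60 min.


F = S*sqrt(t) + A*t
F = 16*sqrt(60) + 3*60
F = 16*7.745967 + 180

303.9355 mm


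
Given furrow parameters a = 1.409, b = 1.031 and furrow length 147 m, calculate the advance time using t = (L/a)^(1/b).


t = (L/a)^(1/b)
t = (147/1.409)^(1/1.031)
t = 104.329312^(1/1.031)

90.7229 min


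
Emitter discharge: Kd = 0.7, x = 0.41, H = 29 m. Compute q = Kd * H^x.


q = Kd * H^x = 0.7 * 29^0.41 = 0.7 * 3.977253

2.7841 L/h


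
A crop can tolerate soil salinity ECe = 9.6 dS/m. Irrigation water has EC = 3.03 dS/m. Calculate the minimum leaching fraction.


LR = ECiw / (5*ECe - ECiw)
LR = 3.03 / (5*9.6 - 3.03)
LR = 3.03 / 44.9700

0.0674


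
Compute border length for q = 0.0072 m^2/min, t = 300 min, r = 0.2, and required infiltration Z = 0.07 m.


L = q*t/((1+r)*Z)
L = 0.0072*300/((1+0.2)*0.07)
L = 2.16/0.084

25.7143 m


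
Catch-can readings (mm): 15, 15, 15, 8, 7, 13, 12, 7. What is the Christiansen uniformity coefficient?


mean = 11.500000 mm
MAD = 3.125000 mm
CU = (1 - 3.125000/11.500000)*100

72.8261 %


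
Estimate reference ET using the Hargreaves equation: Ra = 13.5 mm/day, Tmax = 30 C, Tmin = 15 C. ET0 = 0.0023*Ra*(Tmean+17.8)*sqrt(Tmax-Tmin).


Tmean = (Tmax + Tmin)/2 = (30 + 15)/2 = 22.5
ET0 = 0.0023 * 13.5 * (22.5 + 17.8) * sqrt(30 - 15)
ET0 = 0.0023 * 13.5 * 40.3 * 3.872983

4.8463 mm/day


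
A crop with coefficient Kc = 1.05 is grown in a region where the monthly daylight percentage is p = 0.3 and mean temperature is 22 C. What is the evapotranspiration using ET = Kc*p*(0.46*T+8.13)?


ET = Kc * p * (0.46*T + 8.13)
ET = 1.05 * 0.3 * (0.46*22 + 8.13)
ET = 1.05 * 0.3 * 18.2500

5.7488 mm/day


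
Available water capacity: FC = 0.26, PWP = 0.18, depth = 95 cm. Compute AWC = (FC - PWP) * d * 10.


AWC = (FC - PWP) * d * 10
AWC = (0.26 - 0.18) * 95 * 10
AWC = 0.0800 * 95 * 10

76.0000 mm


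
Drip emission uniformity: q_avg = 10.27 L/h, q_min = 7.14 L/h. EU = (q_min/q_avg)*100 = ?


EU = (q_min/q_avg)*100 = (7.14/10.27)*100 = 69.5229%

69.5229 %


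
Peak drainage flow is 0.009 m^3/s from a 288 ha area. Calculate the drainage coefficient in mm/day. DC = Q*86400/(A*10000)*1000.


DC = Q * 86400 / (A * 10000) * 1000
DC = 0.009 * 86400 / (288 * 10000) * 1000
DC = 777600.0000 / 2880000

0.2700 mm/day


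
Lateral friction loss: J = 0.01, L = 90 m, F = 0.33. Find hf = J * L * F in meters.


hf = J * L * F = 0.01 * 90 * 0.33 = 0.2970 m

0.2970 m


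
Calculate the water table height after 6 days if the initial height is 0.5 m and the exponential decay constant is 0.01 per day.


m = m0 * exp(-k*t)
m = 0.5 * exp(-0.01 * 6)
m = 0.5 * exp(-0.0600)

0.4709 m


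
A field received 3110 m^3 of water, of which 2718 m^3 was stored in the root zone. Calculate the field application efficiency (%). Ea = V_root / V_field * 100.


Ea = V_root / V_field * 100 = 2718 / 3110 * 100 = 87.3955%

87.3955 %


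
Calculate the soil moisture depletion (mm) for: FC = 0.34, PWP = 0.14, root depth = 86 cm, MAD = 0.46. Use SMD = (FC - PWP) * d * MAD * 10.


SMD = (FC - PWP) * d * MAD * 10
SMD = (0.34 - 0.14) * 86 * 0.46 * 10
SMD = 0.2000 * 86 * 0.46 * 10

79.1200 mm


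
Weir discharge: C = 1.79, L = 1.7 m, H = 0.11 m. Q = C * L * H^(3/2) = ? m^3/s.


Q = C * L * H^(3/2) = 1.79 * 1.7 * 0.11^1.5 = 1.79 * 1.7 * 0.036483

0.1110 m^3/s


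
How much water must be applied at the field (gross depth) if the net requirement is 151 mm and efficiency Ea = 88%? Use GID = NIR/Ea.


Ea = 88% = 0.88
GID = NIR / Ea = 151 / 0.88 = 171.5909 mm

171.5909 mm


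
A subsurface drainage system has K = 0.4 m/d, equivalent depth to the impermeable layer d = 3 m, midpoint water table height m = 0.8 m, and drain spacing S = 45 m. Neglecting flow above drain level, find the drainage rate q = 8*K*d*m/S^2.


q = 8*K*d*m/S^2
q = 8*0.4*3*0.8/45^2
q = 7.6800 / 2025

0.0038 m/d


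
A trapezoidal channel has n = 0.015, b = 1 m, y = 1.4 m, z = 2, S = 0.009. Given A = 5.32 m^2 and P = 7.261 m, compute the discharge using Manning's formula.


R = A/P = 5.32/7.261 = 0.732681
Q = (1/0.015) * 5.32 * 0.732681^(2/3) * 0.009^0.5

27.3454 m^3/s


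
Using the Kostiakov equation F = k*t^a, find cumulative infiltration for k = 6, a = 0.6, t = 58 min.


F = k * t^a = 6 * 58^0.6
F = 6 * 11.430278

68.5817 mm


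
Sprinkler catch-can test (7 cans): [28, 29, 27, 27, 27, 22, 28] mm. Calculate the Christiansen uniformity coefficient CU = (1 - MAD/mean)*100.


mean = 26.857143 mm
MAD = 1.387755 mm
CU = (1 - 1.387755/26.857143)*100

94.8328 %


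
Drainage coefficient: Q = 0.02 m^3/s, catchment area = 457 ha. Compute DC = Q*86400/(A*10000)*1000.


DC = Q * 86400 / (A * 10000) * 1000
DC = 0.02 * 86400 / (457 * 10000) * 1000
DC = 1728000.0000 / 4570000

0.3781 mm/day


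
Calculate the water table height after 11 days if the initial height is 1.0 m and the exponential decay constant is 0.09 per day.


m = m0 * exp(-k*t)
m = 1.0 * exp(-0.09 * 11)
m = 1.0 * exp(-0.9900)

0.3716 m


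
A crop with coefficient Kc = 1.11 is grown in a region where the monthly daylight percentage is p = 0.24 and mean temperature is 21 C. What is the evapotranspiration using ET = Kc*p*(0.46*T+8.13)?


ET = Kc * p * (0.46*T + 8.13)
ET = 1.11 * 0.24 * (0.46*21 + 8.13)
ET = 1.11 * 0.24 * 17.7900

4.7393 mm/day


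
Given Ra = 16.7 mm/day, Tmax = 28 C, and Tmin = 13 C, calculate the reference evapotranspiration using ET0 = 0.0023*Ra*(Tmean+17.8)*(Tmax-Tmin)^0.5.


Tmean = (Tmax + Tmin)/2 = (28 + 13)/2 = 20.5
ET0 = 0.0023 * 16.7 * (20.5 + 17.8) * sqrt(28 - 13)
ET0 = 0.0023 * 16.7 * 38.3 * 3.872983

5.6976 mm/day


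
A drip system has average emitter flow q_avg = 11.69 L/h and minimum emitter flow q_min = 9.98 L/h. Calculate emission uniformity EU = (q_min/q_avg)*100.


EU = (q_min/q_avg)*100 = (9.98/11.69)*100 = 85.3721%

85.3721 %


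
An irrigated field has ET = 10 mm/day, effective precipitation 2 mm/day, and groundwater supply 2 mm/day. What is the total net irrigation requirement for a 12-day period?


Daily deficit = ET - Pe - GW = 10 - 2 - 2 = 6 mm/day
NIR = 6 * 12 = 72 mm

72.0000 mm


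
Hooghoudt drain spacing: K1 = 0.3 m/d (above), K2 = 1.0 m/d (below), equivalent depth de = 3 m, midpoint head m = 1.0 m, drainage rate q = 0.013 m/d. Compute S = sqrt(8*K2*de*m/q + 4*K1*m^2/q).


S^2 = 8*K2*de*m/q + 4*K1*m^2/q
S^2 = 8*1.0*3*1.0/0.013 + 4*0.3*1.0^2/0.013
S = sqrt(1938.4615)

44.0280 m


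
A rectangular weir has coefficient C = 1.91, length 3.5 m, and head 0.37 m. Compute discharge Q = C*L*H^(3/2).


Q = C * L * H^(3/2) = 1.91 * 3.5 * 0.37^1.5 = 1.91 * 3.5 * 0.225062

1.5045 m^3/s


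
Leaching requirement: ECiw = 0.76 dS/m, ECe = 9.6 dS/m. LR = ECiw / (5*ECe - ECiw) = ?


LR = ECiw / (5*ECe - ECiw)
LR = 0.76 / (5*9.6 - 0.76)
LR = 0.76 / 47.2400

0.0161


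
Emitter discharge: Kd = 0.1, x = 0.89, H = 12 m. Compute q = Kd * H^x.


q = Kd * H^x = 0.1 * 12^0.89 = 0.1 * 9.130011

0.9130 L/h


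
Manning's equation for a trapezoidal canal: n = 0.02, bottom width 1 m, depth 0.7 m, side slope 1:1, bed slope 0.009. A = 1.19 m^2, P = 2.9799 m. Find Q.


R = A/P = 1.19/2.9799 = 0.399342
Q = (1/0.02) * 1.19 * 0.399342^(2/3) * 0.009^0.5

3.0610 m^3/s


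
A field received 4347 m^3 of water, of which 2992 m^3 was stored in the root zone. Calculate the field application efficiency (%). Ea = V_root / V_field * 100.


Ea = V_root / V_field * 100 = 2992 / 4347 * 100 = 68.8291%

68.8291 %


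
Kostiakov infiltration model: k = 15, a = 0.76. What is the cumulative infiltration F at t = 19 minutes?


F = k * t^a = 15 * 19^0.76
F = 15 * 9.372441

140.5866 mm


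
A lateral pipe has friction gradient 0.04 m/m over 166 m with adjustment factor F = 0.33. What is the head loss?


hf = J * L * F = 0.04 * 166 * 0.33 = 2.1912 m

2.1912 m


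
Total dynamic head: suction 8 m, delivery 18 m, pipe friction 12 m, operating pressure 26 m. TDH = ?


TDH = Hs + Hd + hf + Hp = 8 + 18 + 12 + 26 = 64

64 m


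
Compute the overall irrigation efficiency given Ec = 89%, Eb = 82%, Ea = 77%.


Ec = 0.89, Eb = 0.82, Ea = 0.77
E = 0.89 * 0.82 * 0.77 * 100 = 56.1946%

56.1946 %


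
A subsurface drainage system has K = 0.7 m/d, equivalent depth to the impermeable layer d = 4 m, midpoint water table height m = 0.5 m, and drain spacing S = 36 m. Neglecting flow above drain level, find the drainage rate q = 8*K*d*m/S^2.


q = 8*K*d*m/S^2
q = 8*0.7*4*0.5/36^2
q = 11.2000 / 1296

0.0086 m/d


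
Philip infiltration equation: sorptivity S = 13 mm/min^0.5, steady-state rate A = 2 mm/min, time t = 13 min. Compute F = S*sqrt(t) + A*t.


F = S*sqrt(t) + A*t
F = 13*sqrt(13) + 2*13
F = 13*3.605551 + 26

72.8722 mm


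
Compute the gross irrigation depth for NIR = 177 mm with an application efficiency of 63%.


Ea = 63% = 0.63
GID = NIR / Ea = 177 / 0.63 = 280.9524 mm

280.9524 mm


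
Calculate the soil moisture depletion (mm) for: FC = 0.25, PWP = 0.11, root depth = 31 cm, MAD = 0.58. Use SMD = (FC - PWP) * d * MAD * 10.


SMD = (FC - PWP) * d * MAD * 10
SMD = (0.25 - 0.11) * 31 * 0.58 * 10
SMD = 0.1400 * 31 * 0.58 * 10

25.1720 mm


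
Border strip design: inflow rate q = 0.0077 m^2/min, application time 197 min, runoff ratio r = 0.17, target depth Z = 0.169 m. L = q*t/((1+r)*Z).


L = q*t/((1+r)*Z)
L = 0.0077*197/((1+0.17)*0.169)
L = 1.5169/0.19773

7.6716 m


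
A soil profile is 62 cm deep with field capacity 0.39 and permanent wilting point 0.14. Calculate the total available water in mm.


AWC = (FC - PWP) * d * 10
AWC = (0.39 - 0.14) * 62 * 10
AWC = 0.2500 * 62 * 10

155.0000 mm


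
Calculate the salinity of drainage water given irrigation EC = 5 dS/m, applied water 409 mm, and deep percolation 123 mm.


EC_dw = EC_iw * D_iw / D_dw
EC_dw = 5 * 409 / 123
EC_dw = 2045 / 123

16.6260 dS/m


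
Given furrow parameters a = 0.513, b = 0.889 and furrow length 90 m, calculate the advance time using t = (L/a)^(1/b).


t = (L/a)^(1/b)
t = (90/0.513)^(1/0.889)
t = 175.438596^(1/0.889)

334.4454 min


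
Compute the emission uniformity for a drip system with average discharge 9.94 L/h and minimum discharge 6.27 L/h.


EU = (q_min/q_avg)*100 = (6.27/9.94)*100 = 63.0785%

63.0785 %


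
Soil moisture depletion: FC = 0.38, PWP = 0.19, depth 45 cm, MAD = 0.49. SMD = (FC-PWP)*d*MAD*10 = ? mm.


SMD = (FC - PWP) * d * MAD * 10
SMD = (0.38 - 0.19) * 45 * 0.49 * 10
SMD = 0.1900 * 45 * 0.49 * 10

41.8950 mm


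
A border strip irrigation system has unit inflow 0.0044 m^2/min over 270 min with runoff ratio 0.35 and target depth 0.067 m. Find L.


L = q*t/((1+r)*Z)
L = 0.0044*270/((1+0.35)*0.067)
L = 1.188/0.09045

13.1343 m


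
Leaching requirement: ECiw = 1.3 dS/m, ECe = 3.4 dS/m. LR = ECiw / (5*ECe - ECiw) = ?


LR = ECiw / (5*ECe - ECiw)
LR = 1.3 / (5*3.4 - 1.3)
LR = 1.3 / 15.7000

0.0828


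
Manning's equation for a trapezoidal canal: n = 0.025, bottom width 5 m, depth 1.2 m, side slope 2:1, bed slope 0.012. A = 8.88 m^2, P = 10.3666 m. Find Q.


R = A/P = 8.88/10.3666 = 0.856597
Q = (1/0.025) * 8.88 * 0.856597^(2/3) * 0.012^0.5

35.0952 m^3/s


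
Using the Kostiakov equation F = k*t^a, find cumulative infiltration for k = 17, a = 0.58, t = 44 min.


F = k * t^a = 17 * 44^0.58
F = 17 * 8.978474

152.6341 mm


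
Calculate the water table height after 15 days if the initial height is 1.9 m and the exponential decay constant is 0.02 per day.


m = m0 * exp(-k*t)
m = 1.9 * exp(-0.02 * 15)
m = 1.9 * exp(-0.3000)

1.4076 m


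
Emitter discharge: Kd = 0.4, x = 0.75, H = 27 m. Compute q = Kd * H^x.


q = Kd * H^x = 0.4 * 27^0.75 = 0.4 * 11.844666

4.7379 L/h


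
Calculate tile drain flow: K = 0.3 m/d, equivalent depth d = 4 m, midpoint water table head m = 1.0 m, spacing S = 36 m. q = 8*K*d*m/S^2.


q = 8*K*d*m/S^2
q = 8*0.3*4*1.0/36^2
q = 9.6000 / 1296

0.0074 m/d


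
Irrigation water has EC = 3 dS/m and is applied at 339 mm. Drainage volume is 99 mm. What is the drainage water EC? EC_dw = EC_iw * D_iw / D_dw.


EC_dw = EC_iw * D_iw / D_dw
EC_dw = 3 * 339 / 99
EC_dw = 1017 / 99

10.2727 dS/m


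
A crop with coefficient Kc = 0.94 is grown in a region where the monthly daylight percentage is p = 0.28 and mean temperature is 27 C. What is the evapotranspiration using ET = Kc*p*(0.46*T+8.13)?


ET = Kc * p * (0.46*T + 8.13)
ET = 0.94 * 0.28 * (0.46*27 + 8.13)
ET = 0.94 * 0.28 * 20.5500

5.4088 mm/day
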